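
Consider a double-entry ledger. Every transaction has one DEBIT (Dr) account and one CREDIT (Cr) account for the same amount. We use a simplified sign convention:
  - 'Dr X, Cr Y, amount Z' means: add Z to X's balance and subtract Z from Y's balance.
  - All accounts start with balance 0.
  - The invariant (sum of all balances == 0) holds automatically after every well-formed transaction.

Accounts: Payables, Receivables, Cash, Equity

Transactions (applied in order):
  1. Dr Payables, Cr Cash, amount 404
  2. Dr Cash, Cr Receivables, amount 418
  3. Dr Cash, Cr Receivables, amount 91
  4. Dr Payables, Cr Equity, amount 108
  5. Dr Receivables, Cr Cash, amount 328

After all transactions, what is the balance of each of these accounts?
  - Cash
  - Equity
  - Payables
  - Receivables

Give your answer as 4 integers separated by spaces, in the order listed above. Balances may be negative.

After txn 1 (Dr Payables, Cr Cash, amount 404): Cash=-404 Payables=404
After txn 2 (Dr Cash, Cr Receivables, amount 418): Cash=14 Payables=404 Receivables=-418
After txn 3 (Dr Cash, Cr Receivables, amount 91): Cash=105 Payables=404 Receivables=-509
After txn 4 (Dr Payables, Cr Equity, amount 108): Cash=105 Equity=-108 Payables=512 Receivables=-509
After txn 5 (Dr Receivables, Cr Cash, amount 328): Cash=-223 Equity=-108 Payables=512 Receivables=-181

Answer: -223 -108 512 -181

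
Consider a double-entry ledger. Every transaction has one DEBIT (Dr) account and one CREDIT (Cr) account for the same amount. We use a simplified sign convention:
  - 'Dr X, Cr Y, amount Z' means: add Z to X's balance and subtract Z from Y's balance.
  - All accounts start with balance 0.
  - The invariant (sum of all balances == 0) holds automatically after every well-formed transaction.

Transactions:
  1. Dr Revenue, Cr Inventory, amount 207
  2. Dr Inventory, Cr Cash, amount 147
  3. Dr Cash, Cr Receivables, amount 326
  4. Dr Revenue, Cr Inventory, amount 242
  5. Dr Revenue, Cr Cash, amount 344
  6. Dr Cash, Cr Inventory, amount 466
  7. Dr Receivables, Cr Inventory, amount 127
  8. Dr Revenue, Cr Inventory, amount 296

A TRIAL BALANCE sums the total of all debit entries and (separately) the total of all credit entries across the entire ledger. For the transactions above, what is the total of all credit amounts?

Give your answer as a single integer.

Txn 1: credit+=207
Txn 2: credit+=147
Txn 3: credit+=326
Txn 4: credit+=242
Txn 5: credit+=344
Txn 6: credit+=466
Txn 7: credit+=127
Txn 8: credit+=296
Total credits = 2155

Answer: 2155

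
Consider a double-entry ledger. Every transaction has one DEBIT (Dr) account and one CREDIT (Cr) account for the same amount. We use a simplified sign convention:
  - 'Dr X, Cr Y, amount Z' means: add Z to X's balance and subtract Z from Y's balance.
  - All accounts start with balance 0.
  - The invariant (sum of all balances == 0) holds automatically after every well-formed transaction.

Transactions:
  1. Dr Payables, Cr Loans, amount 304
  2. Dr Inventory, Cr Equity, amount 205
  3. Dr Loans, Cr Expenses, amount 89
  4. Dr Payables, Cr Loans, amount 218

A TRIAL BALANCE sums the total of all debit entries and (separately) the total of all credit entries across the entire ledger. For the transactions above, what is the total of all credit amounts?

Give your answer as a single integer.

Answer: 816

Derivation:
Txn 1: credit+=304
Txn 2: credit+=205
Txn 3: credit+=89
Txn 4: credit+=218
Total credits = 816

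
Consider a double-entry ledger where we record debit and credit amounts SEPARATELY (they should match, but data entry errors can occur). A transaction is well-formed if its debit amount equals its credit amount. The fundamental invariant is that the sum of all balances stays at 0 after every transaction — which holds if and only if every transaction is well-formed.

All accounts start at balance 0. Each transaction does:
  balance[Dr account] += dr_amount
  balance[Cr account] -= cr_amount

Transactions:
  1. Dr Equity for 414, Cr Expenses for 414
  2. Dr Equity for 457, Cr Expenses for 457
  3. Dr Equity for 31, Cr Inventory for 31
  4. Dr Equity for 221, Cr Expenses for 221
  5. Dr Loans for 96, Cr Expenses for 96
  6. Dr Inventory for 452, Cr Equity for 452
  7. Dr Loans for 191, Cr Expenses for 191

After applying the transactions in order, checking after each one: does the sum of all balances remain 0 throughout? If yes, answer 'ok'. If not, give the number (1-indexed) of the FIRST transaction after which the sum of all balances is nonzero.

Answer: ok

Derivation:
After txn 1: dr=414 cr=414 sum_balances=0
After txn 2: dr=457 cr=457 sum_balances=0
After txn 3: dr=31 cr=31 sum_balances=0
After txn 4: dr=221 cr=221 sum_balances=0
After txn 5: dr=96 cr=96 sum_balances=0
After txn 6: dr=452 cr=452 sum_balances=0
After txn 7: dr=191 cr=191 sum_balances=0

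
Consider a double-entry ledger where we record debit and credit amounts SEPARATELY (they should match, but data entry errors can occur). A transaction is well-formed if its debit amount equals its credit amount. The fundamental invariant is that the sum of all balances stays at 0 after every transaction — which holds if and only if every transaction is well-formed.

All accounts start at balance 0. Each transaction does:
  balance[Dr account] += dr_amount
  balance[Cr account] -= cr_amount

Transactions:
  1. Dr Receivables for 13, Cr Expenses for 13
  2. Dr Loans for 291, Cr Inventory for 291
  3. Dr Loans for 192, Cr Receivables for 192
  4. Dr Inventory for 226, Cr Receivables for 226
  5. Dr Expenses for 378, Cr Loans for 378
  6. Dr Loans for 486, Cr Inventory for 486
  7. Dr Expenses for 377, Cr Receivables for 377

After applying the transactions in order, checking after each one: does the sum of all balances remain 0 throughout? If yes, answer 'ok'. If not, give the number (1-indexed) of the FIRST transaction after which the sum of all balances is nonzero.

Answer: ok

Derivation:
After txn 1: dr=13 cr=13 sum_balances=0
After txn 2: dr=291 cr=291 sum_balances=0
After txn 3: dr=192 cr=192 sum_balances=0
After txn 4: dr=226 cr=226 sum_balances=0
After txn 5: dr=378 cr=378 sum_balances=0
After txn 6: dr=486 cr=486 sum_balances=0
After txn 7: dr=377 cr=377 sum_balances=0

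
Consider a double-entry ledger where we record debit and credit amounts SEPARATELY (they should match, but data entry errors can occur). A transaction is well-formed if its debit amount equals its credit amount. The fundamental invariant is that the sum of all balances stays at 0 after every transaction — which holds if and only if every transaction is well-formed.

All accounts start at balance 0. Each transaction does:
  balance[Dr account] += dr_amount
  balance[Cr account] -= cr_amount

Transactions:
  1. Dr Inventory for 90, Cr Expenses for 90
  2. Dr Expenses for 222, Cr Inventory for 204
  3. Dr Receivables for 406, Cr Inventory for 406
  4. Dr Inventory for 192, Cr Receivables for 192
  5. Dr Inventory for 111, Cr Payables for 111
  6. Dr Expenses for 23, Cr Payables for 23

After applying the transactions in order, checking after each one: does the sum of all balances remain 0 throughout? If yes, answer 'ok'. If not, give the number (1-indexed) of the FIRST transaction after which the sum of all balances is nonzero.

Answer: 2

Derivation:
After txn 1: dr=90 cr=90 sum_balances=0
After txn 2: dr=222 cr=204 sum_balances=18
After txn 3: dr=406 cr=406 sum_balances=18
After txn 4: dr=192 cr=192 sum_balances=18
After txn 5: dr=111 cr=111 sum_balances=18
After txn 6: dr=23 cr=23 sum_balances=18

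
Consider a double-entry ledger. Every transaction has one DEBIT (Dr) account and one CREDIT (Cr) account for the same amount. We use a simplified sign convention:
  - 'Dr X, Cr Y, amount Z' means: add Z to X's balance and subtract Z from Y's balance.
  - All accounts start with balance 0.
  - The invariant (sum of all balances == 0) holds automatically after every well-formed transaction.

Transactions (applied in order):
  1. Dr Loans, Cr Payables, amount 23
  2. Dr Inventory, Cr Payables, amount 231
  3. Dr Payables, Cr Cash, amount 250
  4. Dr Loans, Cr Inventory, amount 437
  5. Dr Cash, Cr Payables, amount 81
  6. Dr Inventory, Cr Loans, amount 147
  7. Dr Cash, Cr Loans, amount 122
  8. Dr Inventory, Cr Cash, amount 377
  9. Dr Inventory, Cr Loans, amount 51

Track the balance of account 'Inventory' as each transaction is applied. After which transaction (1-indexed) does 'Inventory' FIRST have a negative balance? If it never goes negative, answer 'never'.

After txn 1: Inventory=0
After txn 2: Inventory=231
After txn 3: Inventory=231
After txn 4: Inventory=-206

Answer: 4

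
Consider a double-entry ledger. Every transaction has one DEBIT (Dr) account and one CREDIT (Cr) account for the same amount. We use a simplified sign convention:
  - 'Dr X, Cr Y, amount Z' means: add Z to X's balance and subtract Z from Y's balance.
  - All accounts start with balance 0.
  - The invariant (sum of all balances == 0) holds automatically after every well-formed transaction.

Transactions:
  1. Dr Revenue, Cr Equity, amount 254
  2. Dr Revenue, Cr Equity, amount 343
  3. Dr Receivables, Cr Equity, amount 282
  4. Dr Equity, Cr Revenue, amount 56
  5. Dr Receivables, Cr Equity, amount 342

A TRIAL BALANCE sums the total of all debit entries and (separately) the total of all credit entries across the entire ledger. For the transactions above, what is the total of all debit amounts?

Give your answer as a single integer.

Answer: 1277

Derivation:
Txn 1: debit+=254
Txn 2: debit+=343
Txn 3: debit+=282
Txn 4: debit+=56
Txn 5: debit+=342
Total debits = 1277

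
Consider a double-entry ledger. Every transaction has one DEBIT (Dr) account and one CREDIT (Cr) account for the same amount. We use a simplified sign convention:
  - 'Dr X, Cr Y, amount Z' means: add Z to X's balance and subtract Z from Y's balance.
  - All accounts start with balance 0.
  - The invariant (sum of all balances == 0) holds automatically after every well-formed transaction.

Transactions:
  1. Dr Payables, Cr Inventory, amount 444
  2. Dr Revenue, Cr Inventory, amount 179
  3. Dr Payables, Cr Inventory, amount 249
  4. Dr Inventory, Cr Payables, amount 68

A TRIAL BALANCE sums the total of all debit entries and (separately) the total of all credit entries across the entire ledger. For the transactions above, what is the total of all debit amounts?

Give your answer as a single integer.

Txn 1: debit+=444
Txn 2: debit+=179
Txn 3: debit+=249
Txn 4: debit+=68
Total debits = 940

Answer: 940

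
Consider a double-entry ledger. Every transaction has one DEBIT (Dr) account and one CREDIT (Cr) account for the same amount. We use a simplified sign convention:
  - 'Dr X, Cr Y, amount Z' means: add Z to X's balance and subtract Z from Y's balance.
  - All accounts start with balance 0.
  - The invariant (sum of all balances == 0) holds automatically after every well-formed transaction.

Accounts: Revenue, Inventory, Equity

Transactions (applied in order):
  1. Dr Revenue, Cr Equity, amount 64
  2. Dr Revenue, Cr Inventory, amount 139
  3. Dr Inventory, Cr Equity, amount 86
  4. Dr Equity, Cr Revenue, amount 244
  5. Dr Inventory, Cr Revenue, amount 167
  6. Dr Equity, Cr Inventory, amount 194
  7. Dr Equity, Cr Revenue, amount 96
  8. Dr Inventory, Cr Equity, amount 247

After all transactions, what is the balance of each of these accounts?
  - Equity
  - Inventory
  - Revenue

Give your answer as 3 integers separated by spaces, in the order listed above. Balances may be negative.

After txn 1 (Dr Revenue, Cr Equity, amount 64): Equity=-64 Revenue=64
After txn 2 (Dr Revenue, Cr Inventory, amount 139): Equity=-64 Inventory=-139 Revenue=203
After txn 3 (Dr Inventory, Cr Equity, amount 86): Equity=-150 Inventory=-53 Revenue=203
After txn 4 (Dr Equity, Cr Revenue, amount 244): Equity=94 Inventory=-53 Revenue=-41
After txn 5 (Dr Inventory, Cr Revenue, amount 167): Equity=94 Inventory=114 Revenue=-208
After txn 6 (Dr Equity, Cr Inventory, amount 194): Equity=288 Inventory=-80 Revenue=-208
After txn 7 (Dr Equity, Cr Revenue, amount 96): Equity=384 Inventory=-80 Revenue=-304
After txn 8 (Dr Inventory, Cr Equity, amount 247): Equity=137 Inventory=167 Revenue=-304

Answer: 137 167 -304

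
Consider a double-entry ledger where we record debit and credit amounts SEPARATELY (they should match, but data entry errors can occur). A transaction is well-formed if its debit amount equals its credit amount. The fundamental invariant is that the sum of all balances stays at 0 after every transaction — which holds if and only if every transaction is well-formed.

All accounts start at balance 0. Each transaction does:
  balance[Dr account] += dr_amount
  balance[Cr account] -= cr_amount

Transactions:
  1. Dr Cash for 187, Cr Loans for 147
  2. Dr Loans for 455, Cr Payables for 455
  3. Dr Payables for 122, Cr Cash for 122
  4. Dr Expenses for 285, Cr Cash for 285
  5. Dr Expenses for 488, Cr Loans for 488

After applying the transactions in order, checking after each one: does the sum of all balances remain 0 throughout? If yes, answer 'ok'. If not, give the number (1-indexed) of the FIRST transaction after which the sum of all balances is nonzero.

Answer: 1

Derivation:
After txn 1: dr=187 cr=147 sum_balances=40
After txn 2: dr=455 cr=455 sum_balances=40
After txn 3: dr=122 cr=122 sum_balances=40
After txn 4: dr=285 cr=285 sum_balances=40
After txn 5: dr=488 cr=488 sum_balances=40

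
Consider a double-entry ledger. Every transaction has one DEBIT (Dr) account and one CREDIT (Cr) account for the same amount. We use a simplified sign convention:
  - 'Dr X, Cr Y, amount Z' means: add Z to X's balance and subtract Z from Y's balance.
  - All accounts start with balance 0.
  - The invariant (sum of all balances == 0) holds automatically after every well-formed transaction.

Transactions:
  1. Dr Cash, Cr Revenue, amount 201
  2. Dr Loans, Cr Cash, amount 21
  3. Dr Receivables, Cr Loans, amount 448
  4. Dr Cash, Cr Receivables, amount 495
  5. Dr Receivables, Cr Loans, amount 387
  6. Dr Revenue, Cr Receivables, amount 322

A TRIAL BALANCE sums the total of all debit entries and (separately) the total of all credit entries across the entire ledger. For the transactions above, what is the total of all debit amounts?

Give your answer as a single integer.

Txn 1: debit+=201
Txn 2: debit+=21
Txn 3: debit+=448
Txn 4: debit+=495
Txn 5: debit+=387
Txn 6: debit+=322
Total debits = 1874

Answer: 1874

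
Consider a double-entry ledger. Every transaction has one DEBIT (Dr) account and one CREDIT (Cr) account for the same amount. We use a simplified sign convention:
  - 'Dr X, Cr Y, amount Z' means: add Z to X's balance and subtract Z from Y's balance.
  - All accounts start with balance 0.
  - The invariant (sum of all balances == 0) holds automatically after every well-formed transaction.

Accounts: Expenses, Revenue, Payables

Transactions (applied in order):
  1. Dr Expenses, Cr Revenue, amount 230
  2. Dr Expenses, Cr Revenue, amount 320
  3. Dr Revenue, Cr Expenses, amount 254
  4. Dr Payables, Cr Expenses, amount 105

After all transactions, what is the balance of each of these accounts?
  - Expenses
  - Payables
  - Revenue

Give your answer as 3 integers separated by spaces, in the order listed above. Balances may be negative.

After txn 1 (Dr Expenses, Cr Revenue, amount 230): Expenses=230 Revenue=-230
After txn 2 (Dr Expenses, Cr Revenue, amount 320): Expenses=550 Revenue=-550
After txn 3 (Dr Revenue, Cr Expenses, amount 254): Expenses=296 Revenue=-296
After txn 4 (Dr Payables, Cr Expenses, amount 105): Expenses=191 Payables=105 Revenue=-296

Answer: 191 105 -296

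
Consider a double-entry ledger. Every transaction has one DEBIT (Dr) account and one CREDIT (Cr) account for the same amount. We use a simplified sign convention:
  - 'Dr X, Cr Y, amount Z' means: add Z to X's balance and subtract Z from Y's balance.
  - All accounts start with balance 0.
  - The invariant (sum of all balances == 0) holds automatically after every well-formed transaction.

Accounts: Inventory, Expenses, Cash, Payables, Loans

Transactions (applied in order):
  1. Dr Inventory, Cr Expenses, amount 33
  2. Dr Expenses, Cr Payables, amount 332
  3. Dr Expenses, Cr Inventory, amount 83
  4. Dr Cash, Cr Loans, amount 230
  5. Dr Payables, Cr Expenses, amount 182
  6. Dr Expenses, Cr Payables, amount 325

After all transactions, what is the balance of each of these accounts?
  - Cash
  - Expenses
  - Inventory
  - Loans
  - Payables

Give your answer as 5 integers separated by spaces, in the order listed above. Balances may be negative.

Answer: 230 525 -50 -230 -475

Derivation:
After txn 1 (Dr Inventory, Cr Expenses, amount 33): Expenses=-33 Inventory=33
After txn 2 (Dr Expenses, Cr Payables, amount 332): Expenses=299 Inventory=33 Payables=-332
After txn 3 (Dr Expenses, Cr Inventory, amount 83): Expenses=382 Inventory=-50 Payables=-332
After txn 4 (Dr Cash, Cr Loans, amount 230): Cash=230 Expenses=382 Inventory=-50 Loans=-230 Payables=-332
After txn 5 (Dr Payables, Cr Expenses, amount 182): Cash=230 Expenses=200 Inventory=-50 Loans=-230 Payables=-150
After txn 6 (Dr Expenses, Cr Payables, amount 325): Cash=230 Expenses=525 Inventory=-50 Loans=-230 Payables=-475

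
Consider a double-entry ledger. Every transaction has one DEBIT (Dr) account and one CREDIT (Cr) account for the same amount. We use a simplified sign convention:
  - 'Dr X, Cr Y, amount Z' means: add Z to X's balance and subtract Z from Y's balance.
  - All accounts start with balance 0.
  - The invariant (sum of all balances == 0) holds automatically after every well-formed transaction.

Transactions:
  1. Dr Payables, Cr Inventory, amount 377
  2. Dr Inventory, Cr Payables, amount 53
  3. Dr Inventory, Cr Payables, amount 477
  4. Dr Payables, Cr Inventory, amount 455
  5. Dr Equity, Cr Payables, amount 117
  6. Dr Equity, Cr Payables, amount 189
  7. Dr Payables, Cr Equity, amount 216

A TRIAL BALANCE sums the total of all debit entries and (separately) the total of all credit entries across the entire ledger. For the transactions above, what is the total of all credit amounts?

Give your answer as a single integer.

Txn 1: credit+=377
Txn 2: credit+=53
Txn 3: credit+=477
Txn 4: credit+=455
Txn 5: credit+=117
Txn 6: credit+=189
Txn 7: credit+=216
Total credits = 1884

Answer: 1884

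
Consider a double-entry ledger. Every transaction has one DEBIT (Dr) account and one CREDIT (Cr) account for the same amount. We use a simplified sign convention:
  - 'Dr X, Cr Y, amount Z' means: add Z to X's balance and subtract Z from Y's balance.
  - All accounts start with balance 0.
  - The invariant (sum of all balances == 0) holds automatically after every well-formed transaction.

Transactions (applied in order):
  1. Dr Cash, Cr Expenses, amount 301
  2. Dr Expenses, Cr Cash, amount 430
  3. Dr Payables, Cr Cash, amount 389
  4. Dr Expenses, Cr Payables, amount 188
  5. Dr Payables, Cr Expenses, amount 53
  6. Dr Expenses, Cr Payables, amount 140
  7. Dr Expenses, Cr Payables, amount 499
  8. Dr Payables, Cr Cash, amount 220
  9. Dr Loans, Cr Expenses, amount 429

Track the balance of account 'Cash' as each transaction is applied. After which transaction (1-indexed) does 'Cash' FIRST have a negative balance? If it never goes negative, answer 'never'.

Answer: 2

Derivation:
After txn 1: Cash=301
After txn 2: Cash=-129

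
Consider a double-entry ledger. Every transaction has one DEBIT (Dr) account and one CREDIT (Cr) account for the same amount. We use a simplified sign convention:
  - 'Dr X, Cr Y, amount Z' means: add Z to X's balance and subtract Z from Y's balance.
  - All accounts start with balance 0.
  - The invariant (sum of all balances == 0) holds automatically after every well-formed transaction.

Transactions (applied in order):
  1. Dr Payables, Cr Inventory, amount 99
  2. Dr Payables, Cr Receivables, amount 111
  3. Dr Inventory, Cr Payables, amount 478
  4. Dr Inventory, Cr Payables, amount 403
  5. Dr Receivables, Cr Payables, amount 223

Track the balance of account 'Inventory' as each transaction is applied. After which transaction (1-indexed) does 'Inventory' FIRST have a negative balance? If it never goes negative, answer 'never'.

After txn 1: Inventory=-99

Answer: 1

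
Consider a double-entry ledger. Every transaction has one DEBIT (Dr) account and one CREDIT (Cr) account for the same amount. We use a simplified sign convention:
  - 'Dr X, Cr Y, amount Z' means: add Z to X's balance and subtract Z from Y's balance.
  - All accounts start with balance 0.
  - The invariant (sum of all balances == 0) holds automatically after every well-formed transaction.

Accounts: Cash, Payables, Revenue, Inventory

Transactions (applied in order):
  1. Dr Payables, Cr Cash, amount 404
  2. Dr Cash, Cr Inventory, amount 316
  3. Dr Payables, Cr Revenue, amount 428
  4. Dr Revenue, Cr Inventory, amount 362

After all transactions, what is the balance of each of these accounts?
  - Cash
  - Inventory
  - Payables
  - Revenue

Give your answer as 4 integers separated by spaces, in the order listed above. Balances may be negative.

Answer: -88 -678 832 -66

Derivation:
After txn 1 (Dr Payables, Cr Cash, amount 404): Cash=-404 Payables=404
After txn 2 (Dr Cash, Cr Inventory, amount 316): Cash=-88 Inventory=-316 Payables=404
After txn 3 (Dr Payables, Cr Revenue, amount 428): Cash=-88 Inventory=-316 Payables=832 Revenue=-428
After txn 4 (Dr Revenue, Cr Inventory, amount 362): Cash=-88 Inventory=-678 Payables=832 Revenue=-66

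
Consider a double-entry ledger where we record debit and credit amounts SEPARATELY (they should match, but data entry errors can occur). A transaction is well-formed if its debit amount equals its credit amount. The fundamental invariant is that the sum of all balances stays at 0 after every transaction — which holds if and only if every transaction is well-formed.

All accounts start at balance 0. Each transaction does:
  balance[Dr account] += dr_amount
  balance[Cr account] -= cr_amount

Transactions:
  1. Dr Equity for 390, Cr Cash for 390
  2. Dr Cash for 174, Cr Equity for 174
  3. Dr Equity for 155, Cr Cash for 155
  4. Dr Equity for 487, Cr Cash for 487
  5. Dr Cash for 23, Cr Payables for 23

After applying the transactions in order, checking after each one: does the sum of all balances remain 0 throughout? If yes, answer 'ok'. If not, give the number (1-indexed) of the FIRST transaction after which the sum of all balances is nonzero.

After txn 1: dr=390 cr=390 sum_balances=0
After txn 2: dr=174 cr=174 sum_balances=0
After txn 3: dr=155 cr=155 sum_balances=0
After txn 4: dr=487 cr=487 sum_balances=0
After txn 5: dr=23 cr=23 sum_balances=0

Answer: ok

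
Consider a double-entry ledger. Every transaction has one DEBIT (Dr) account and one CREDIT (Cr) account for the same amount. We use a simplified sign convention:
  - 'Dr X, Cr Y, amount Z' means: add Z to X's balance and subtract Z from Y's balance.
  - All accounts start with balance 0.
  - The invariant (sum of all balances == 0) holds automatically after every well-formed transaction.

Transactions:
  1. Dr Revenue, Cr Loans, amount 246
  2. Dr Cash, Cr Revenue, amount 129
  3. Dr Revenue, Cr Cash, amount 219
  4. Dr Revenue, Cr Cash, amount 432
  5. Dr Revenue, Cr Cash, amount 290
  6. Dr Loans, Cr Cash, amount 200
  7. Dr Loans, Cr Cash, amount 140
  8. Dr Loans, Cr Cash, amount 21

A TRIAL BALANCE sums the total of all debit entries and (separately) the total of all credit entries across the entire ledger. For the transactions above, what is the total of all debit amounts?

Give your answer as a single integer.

Answer: 1677

Derivation:
Txn 1: debit+=246
Txn 2: debit+=129
Txn 3: debit+=219
Txn 4: debit+=432
Txn 5: debit+=290
Txn 6: debit+=200
Txn 7: debit+=140
Txn 8: debit+=21
Total debits = 1677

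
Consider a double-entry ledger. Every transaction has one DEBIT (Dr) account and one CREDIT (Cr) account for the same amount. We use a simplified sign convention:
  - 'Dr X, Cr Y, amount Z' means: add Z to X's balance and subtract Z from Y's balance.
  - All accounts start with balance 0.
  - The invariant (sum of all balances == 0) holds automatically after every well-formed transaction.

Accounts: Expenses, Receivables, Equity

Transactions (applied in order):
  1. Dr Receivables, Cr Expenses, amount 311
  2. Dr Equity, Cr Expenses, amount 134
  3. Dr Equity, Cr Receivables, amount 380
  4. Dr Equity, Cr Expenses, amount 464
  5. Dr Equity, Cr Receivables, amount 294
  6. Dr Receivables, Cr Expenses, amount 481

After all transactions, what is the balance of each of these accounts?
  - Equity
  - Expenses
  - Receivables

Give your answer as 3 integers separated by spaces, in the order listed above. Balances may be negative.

After txn 1 (Dr Receivables, Cr Expenses, amount 311): Expenses=-311 Receivables=311
After txn 2 (Dr Equity, Cr Expenses, amount 134): Equity=134 Expenses=-445 Receivables=311
After txn 3 (Dr Equity, Cr Receivables, amount 380): Equity=514 Expenses=-445 Receivables=-69
After txn 4 (Dr Equity, Cr Expenses, amount 464): Equity=978 Expenses=-909 Receivables=-69
After txn 5 (Dr Equity, Cr Receivables, amount 294): Equity=1272 Expenses=-909 Receivables=-363
After txn 6 (Dr Receivables, Cr Expenses, amount 481): Equity=1272 Expenses=-1390 Receivables=118

Answer: 1272 -1390 118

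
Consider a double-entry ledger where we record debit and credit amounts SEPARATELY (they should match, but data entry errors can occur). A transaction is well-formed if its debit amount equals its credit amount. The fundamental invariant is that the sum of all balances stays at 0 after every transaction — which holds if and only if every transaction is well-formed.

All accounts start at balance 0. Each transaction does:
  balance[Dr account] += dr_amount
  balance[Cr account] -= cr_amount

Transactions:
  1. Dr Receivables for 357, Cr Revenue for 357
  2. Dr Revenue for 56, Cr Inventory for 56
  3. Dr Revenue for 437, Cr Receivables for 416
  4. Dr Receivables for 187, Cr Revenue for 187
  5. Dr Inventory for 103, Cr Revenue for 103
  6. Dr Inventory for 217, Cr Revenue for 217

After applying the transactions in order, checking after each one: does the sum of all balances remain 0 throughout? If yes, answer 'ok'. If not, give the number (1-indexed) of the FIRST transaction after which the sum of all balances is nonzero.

After txn 1: dr=357 cr=357 sum_balances=0
After txn 2: dr=56 cr=56 sum_balances=0
After txn 3: dr=437 cr=416 sum_balances=21
After txn 4: dr=187 cr=187 sum_balances=21
After txn 5: dr=103 cr=103 sum_balances=21
After txn 6: dr=217 cr=217 sum_balances=21

Answer: 3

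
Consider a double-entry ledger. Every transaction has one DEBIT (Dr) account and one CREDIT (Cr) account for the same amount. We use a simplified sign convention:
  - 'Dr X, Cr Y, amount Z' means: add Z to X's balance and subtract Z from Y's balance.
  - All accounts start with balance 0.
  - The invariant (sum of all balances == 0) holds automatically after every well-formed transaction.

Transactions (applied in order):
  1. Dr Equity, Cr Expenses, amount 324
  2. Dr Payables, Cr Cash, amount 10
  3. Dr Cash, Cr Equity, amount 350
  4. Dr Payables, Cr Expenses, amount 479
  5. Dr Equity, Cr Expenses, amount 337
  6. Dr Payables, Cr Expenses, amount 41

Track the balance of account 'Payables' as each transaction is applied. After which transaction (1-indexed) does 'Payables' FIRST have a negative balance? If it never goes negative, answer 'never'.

Answer: never

Derivation:
After txn 1: Payables=0
After txn 2: Payables=10
After txn 3: Payables=10
After txn 4: Payables=489
After txn 5: Payables=489
After txn 6: Payables=530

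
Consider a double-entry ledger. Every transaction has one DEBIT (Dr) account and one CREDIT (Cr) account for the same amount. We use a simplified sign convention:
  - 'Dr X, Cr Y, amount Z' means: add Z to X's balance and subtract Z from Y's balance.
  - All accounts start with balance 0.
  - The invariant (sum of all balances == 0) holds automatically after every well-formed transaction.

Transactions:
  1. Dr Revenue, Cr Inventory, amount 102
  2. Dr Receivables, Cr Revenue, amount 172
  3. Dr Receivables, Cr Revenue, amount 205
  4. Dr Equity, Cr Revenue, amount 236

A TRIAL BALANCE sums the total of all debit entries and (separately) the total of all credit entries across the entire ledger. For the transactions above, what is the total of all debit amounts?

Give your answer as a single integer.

Answer: 715

Derivation:
Txn 1: debit+=102
Txn 2: debit+=172
Txn 3: debit+=205
Txn 4: debit+=236
Total debits = 715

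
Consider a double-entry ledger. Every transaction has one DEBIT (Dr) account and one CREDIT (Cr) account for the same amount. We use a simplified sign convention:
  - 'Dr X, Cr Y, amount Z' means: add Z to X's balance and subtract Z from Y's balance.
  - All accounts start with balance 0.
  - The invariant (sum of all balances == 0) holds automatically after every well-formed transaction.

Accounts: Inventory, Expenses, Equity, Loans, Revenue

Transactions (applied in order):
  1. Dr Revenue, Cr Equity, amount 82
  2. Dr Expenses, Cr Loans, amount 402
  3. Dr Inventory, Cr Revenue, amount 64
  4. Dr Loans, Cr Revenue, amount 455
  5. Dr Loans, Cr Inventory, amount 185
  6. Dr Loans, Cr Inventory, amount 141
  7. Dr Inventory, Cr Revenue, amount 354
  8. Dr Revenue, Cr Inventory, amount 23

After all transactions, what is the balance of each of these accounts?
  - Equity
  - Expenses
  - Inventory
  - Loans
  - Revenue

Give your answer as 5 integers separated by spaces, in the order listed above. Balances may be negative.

Answer: -82 402 69 379 -768

Derivation:
After txn 1 (Dr Revenue, Cr Equity, amount 82): Equity=-82 Revenue=82
After txn 2 (Dr Expenses, Cr Loans, amount 402): Equity=-82 Expenses=402 Loans=-402 Revenue=82
After txn 3 (Dr Inventory, Cr Revenue, amount 64): Equity=-82 Expenses=402 Inventory=64 Loans=-402 Revenue=18
After txn 4 (Dr Loans, Cr Revenue, amount 455): Equity=-82 Expenses=402 Inventory=64 Loans=53 Revenue=-437
After txn 5 (Dr Loans, Cr Inventory, amount 185): Equity=-82 Expenses=402 Inventory=-121 Loans=238 Revenue=-437
After txn 6 (Dr Loans, Cr Inventory, amount 141): Equity=-82 Expenses=402 Inventory=-262 Loans=379 Revenue=-437
After txn 7 (Dr Inventory, Cr Revenue, amount 354): Equity=-82 Expenses=402 Inventory=92 Loans=379 Revenue=-791
After txn 8 (Dr Revenue, Cr Inventory, amount 23): Equity=-82 Expenses=402 Inventory=69 Loans=379 Revenue=-768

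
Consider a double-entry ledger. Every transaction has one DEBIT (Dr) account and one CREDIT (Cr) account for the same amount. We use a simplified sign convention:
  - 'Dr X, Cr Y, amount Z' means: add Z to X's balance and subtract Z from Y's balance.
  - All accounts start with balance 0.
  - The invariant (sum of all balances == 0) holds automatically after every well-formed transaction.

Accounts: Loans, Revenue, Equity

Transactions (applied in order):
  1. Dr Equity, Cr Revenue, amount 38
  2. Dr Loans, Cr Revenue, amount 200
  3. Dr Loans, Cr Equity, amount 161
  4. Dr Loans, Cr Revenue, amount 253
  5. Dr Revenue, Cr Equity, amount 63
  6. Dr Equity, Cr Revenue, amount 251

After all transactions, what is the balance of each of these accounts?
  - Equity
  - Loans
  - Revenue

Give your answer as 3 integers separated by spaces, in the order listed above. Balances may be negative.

After txn 1 (Dr Equity, Cr Revenue, amount 38): Equity=38 Revenue=-38
After txn 2 (Dr Loans, Cr Revenue, amount 200): Equity=38 Loans=200 Revenue=-238
After txn 3 (Dr Loans, Cr Equity, amount 161): Equity=-123 Loans=361 Revenue=-238
After txn 4 (Dr Loans, Cr Revenue, amount 253): Equity=-123 Loans=614 Revenue=-491
After txn 5 (Dr Revenue, Cr Equity, amount 63): Equity=-186 Loans=614 Revenue=-428
After txn 6 (Dr Equity, Cr Revenue, amount 251): Equity=65 Loans=614 Revenue=-679

Answer: 65 614 -679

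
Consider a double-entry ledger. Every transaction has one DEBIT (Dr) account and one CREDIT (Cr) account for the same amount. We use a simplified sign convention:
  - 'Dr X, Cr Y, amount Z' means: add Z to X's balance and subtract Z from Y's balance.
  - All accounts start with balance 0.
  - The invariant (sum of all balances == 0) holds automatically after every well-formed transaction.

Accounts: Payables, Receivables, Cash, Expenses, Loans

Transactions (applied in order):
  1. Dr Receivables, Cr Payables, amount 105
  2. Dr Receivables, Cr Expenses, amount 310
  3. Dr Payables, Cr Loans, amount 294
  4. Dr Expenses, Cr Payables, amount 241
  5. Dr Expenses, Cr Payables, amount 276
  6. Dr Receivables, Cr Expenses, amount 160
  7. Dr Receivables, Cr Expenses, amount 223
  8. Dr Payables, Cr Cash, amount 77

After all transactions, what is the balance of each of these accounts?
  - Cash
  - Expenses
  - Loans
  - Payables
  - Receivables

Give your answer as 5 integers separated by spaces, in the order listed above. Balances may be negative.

Answer: -77 -176 -294 -251 798

Derivation:
After txn 1 (Dr Receivables, Cr Payables, amount 105): Payables=-105 Receivables=105
After txn 2 (Dr Receivables, Cr Expenses, amount 310): Expenses=-310 Payables=-105 Receivables=415
After txn 3 (Dr Payables, Cr Loans, amount 294): Expenses=-310 Loans=-294 Payables=189 Receivables=415
After txn 4 (Dr Expenses, Cr Payables, amount 241): Expenses=-69 Loans=-294 Payables=-52 Receivables=415
After txn 5 (Dr Expenses, Cr Payables, amount 276): Expenses=207 Loans=-294 Payables=-328 Receivables=415
After txn 6 (Dr Receivables, Cr Expenses, amount 160): Expenses=47 Loans=-294 Payables=-328 Receivables=575
After txn 7 (Dr Receivables, Cr Expenses, amount 223): Expenses=-176 Loans=-294 Payables=-328 Receivables=798
After txn 8 (Dr Payables, Cr Cash, amount 77): Cash=-77 Expenses=-176 Loans=-294 Payables=-251 Receivables=798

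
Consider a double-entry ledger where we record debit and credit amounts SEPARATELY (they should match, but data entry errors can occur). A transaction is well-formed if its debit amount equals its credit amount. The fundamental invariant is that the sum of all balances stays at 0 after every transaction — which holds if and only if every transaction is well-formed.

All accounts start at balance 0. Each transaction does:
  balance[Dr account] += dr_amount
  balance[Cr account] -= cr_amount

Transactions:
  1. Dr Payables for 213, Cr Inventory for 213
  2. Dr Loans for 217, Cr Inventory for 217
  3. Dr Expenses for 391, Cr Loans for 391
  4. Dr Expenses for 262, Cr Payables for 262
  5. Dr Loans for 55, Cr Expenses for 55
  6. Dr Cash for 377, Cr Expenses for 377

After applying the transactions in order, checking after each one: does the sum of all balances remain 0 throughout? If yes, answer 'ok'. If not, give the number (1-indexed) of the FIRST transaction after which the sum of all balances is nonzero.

Answer: ok

Derivation:
After txn 1: dr=213 cr=213 sum_balances=0
After txn 2: dr=217 cr=217 sum_balances=0
After txn 3: dr=391 cr=391 sum_balances=0
After txn 4: dr=262 cr=262 sum_balances=0
After txn 5: dr=55 cr=55 sum_balances=0
After txn 6: dr=377 cr=377 sum_balances=0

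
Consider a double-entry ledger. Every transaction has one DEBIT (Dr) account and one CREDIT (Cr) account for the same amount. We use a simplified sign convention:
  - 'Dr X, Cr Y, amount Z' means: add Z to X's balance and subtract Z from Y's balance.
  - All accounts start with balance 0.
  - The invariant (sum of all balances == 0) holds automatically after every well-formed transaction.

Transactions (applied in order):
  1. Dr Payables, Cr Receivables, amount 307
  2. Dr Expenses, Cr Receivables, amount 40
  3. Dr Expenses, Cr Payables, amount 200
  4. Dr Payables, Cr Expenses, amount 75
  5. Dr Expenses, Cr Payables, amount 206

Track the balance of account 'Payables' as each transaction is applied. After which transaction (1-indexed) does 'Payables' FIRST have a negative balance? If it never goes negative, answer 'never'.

Answer: 5

Derivation:
After txn 1: Payables=307
After txn 2: Payables=307
After txn 3: Payables=107
After txn 4: Payables=182
After txn 5: Payables=-24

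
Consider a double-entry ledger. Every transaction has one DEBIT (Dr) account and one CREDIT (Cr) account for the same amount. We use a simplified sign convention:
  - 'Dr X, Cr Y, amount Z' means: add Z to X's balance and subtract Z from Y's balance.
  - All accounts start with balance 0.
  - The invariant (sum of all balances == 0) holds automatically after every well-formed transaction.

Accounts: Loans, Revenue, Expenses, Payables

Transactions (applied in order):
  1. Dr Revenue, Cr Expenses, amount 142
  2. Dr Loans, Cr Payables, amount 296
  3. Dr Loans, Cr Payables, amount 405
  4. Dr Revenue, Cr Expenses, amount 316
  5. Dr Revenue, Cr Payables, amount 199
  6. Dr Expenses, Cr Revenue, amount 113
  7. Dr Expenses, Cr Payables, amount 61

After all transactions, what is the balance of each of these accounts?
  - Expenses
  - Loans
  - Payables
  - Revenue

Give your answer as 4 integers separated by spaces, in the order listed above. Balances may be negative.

Answer: -284 701 -961 544

Derivation:
After txn 1 (Dr Revenue, Cr Expenses, amount 142): Expenses=-142 Revenue=142
After txn 2 (Dr Loans, Cr Payables, amount 296): Expenses=-142 Loans=296 Payables=-296 Revenue=142
After txn 3 (Dr Loans, Cr Payables, amount 405): Expenses=-142 Loans=701 Payables=-701 Revenue=142
After txn 4 (Dr Revenue, Cr Expenses, amount 316): Expenses=-458 Loans=701 Payables=-701 Revenue=458
After txn 5 (Dr Revenue, Cr Payables, amount 199): Expenses=-458 Loans=701 Payables=-900 Revenue=657
After txn 6 (Dr Expenses, Cr Revenue, amount 113): Expenses=-345 Loans=701 Payables=-900 Revenue=544
After txn 7 (Dr Expenses, Cr Payables, amount 61): Expenses=-284 Loans=701 Payables=-961 Revenue=544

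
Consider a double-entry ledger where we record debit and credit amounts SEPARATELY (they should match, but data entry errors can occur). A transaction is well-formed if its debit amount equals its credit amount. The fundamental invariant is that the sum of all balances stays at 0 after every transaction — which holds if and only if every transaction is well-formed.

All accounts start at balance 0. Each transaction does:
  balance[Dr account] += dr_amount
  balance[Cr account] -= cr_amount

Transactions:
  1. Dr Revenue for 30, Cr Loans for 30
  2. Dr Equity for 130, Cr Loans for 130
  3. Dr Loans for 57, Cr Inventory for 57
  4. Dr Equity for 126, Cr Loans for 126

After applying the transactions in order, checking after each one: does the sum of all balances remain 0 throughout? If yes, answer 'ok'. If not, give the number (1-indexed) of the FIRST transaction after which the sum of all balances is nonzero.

Answer: ok

Derivation:
After txn 1: dr=30 cr=30 sum_balances=0
After txn 2: dr=130 cr=130 sum_balances=0
After txn 3: dr=57 cr=57 sum_balances=0
After txn 4: dr=126 cr=126 sum_balances=0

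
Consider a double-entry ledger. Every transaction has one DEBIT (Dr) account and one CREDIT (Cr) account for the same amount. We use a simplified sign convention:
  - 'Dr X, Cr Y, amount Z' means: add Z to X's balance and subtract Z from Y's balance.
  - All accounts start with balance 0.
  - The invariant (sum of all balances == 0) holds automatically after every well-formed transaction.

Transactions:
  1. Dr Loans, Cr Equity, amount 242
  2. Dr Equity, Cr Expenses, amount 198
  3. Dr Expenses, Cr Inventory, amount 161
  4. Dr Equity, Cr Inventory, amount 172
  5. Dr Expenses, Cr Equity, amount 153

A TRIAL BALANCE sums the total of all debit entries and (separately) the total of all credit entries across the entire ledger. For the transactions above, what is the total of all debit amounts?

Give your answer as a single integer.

Txn 1: debit+=242
Txn 2: debit+=198
Txn 3: debit+=161
Txn 4: debit+=172
Txn 5: debit+=153
Total debits = 926

Answer: 926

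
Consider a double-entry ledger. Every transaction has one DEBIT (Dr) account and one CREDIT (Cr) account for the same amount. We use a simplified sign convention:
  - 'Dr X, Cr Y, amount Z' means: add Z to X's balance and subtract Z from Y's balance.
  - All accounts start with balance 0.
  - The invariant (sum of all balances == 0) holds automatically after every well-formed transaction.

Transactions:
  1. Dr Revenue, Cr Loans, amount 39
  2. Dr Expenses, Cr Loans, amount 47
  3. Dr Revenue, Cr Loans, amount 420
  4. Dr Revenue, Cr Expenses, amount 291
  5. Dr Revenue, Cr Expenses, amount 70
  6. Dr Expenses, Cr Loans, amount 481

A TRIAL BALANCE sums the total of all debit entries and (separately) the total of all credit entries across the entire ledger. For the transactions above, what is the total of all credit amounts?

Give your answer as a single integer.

Answer: 1348

Derivation:
Txn 1: credit+=39
Txn 2: credit+=47
Txn 3: credit+=420
Txn 4: credit+=291
Txn 5: credit+=70
Txn 6: credit+=481
Total credits = 1348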